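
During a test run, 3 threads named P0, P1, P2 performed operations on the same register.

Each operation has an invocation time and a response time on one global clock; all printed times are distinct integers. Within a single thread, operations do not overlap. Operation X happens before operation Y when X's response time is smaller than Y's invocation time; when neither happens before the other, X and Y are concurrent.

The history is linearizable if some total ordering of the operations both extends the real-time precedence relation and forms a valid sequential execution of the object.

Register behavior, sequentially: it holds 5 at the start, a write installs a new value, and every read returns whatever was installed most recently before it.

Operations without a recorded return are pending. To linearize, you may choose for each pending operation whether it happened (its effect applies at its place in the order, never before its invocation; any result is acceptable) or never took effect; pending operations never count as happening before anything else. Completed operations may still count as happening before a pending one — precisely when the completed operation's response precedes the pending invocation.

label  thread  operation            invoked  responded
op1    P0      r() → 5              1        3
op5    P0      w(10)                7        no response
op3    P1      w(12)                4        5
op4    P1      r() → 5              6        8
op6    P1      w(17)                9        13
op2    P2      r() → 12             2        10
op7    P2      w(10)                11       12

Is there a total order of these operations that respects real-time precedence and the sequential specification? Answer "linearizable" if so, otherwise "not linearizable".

not linearizable

cut after 7 events: linearizable; cut after 8 events (op4 responds, time 8): not linearizable
exhaustive check: the 3 completed register ops admit one real-time order; illegal
include/drop combinations of the 2 pending operations (op2, op5) were all tried; none helps
take op1, op3, op4 (pending dropped): step 3 already fails, because op4 r() → 5 cannot occur there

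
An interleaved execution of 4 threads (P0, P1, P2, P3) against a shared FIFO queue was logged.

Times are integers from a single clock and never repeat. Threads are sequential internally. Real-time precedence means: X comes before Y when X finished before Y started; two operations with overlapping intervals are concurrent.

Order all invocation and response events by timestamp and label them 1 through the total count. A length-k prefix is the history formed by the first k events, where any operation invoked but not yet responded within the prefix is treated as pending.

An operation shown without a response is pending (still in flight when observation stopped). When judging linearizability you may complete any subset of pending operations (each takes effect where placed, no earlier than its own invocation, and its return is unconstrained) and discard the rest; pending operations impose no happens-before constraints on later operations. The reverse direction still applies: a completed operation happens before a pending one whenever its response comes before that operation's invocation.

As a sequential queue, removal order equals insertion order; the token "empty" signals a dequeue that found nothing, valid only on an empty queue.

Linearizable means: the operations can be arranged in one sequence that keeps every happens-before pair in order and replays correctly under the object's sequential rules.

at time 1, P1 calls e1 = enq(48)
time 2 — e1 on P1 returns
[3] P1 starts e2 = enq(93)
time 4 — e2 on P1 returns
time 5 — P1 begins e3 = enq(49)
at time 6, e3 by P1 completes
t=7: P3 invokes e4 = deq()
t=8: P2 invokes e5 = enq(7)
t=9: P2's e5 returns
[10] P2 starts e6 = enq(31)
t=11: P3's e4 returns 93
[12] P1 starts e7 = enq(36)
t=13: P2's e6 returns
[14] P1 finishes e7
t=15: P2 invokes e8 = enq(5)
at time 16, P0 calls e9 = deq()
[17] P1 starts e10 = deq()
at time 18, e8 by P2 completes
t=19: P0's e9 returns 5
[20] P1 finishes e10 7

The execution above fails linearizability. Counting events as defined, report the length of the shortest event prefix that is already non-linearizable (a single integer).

11

events 1..10 are linearizable, e.g. via e1, e2, e3, e4, e5:
after step 1 (e1 enq(48)): queue <48>
after step 2 (e2 enq(93)): queue <48,93>
after step 3 (e3 enq(49)): queue <48,93,49>
after step 4 (e4 deq() (pending, included)): queue <93,49>
after step 5 (e5 enq(7)): queue <93,49,7>
with event 11 included (e4 responding at time 11), all real-time-consistent orders fail
no escape via the 1 pending operation (e6): every completion choice fails
e.g. e1, e2, e3, e4, e5 (pending dropped): illegal at step 4, since e4 deq() → 93 cannot apply there
e.g. e1, e2, e3, e5, e4 (pending dropped): illegal at step 5, since e4 deq() → 93 cannot apply there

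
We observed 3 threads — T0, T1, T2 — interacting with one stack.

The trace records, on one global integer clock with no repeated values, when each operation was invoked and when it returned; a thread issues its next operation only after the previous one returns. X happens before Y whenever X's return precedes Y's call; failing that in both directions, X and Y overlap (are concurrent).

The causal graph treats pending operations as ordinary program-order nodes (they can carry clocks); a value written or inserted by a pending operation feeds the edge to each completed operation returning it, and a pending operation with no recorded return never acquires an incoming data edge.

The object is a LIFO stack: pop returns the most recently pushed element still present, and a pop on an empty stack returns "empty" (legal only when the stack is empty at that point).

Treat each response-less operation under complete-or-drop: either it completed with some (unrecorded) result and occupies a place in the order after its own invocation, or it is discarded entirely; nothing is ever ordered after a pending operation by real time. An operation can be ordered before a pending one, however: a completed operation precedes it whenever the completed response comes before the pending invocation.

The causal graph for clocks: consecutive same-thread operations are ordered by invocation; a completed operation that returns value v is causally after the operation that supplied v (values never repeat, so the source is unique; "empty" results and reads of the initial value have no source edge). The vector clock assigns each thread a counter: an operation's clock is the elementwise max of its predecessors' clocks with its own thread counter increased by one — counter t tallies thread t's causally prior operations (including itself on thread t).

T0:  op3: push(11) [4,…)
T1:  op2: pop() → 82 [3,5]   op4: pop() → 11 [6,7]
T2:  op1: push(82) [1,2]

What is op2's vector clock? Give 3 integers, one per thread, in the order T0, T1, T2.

(0, 1, 1)

invoked at 1, op1 has no predecessors; its own T2 bump gives (0, 0, 1)
invoked at 4, op3 has no predecessors; its own T0 bump gives (1, 0, 0)
from VC(op1)=(0, 0, 1), op2 (invoked 3) maxes components and bumps T1 → (0, 1, 1)
from VC(op2)=(0, 1, 1), VC(op3)=(1, 0, 0), op4 (invoked 6) maxes components and bumps T1 → (1, 2, 1)
target: VC(op2) = (0, 1, 1)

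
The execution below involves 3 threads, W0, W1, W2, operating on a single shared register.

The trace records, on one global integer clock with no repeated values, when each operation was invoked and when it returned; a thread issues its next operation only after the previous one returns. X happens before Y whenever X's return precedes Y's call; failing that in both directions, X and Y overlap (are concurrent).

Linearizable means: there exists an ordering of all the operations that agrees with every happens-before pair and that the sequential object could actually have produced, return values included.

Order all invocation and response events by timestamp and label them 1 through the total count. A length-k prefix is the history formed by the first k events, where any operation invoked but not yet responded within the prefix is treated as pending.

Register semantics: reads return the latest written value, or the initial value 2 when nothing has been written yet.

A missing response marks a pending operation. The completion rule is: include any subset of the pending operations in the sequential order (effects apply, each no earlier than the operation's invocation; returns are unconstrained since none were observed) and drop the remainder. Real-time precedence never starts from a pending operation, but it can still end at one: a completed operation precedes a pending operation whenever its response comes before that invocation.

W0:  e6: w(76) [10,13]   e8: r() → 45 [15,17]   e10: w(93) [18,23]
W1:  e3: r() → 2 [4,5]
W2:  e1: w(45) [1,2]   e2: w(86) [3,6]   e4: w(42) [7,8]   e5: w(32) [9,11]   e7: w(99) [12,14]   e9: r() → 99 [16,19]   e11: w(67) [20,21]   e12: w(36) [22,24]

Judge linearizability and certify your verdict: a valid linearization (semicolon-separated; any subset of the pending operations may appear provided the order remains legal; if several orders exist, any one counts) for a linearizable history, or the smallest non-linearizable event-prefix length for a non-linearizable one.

not linearizable — minimal violating prefix: 5 events

cut after 4 events: linearizable; cut after 5 events (e3 responds, time 5): not linearizable
a single order respects real time; the 2 completed register operations fail replay along it
no completion choice of the 1 pending operation (e2) rescues it — every subset was tried
for example e1, e3 (pending dropped) fails at step 2: e3 r() → 2 is not legal there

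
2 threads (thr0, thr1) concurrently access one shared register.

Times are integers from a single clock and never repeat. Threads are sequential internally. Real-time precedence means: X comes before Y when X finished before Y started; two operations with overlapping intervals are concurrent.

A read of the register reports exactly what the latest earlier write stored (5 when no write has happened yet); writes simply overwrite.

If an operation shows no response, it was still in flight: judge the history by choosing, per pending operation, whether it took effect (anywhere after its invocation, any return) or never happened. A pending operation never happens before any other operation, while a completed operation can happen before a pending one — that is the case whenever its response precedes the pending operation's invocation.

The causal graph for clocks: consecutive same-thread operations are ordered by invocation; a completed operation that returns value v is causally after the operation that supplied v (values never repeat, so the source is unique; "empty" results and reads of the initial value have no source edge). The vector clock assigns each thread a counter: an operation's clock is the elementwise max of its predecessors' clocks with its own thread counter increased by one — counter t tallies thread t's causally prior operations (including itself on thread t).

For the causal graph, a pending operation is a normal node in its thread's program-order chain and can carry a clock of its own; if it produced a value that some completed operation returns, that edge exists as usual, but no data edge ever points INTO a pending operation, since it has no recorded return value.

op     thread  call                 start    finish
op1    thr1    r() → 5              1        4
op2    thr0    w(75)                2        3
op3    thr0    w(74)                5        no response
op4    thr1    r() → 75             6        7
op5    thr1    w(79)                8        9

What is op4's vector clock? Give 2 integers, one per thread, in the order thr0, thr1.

op1, invoked 1, has no incoming edges; only thr1's bump applies → (0, 1)
op2, invoked 2, has no incoming edges; only thr0's bump applies → (1, 0)
op3 (invocation 5): componentwise max over VC(op2)=(1, 0), +1 at thr0, giving (2, 0)
op4 (invocation 6): componentwise max over VC(op1)=(0, 1), VC(op2)=(1, 0), +1 at thr1, giving (1, 2)
op5 (invocation 8): componentwise max over VC(op4)=(1, 2), +1 at thr1, giving (1, 3)
target: VC(op4) = (1, 2)

(1, 2)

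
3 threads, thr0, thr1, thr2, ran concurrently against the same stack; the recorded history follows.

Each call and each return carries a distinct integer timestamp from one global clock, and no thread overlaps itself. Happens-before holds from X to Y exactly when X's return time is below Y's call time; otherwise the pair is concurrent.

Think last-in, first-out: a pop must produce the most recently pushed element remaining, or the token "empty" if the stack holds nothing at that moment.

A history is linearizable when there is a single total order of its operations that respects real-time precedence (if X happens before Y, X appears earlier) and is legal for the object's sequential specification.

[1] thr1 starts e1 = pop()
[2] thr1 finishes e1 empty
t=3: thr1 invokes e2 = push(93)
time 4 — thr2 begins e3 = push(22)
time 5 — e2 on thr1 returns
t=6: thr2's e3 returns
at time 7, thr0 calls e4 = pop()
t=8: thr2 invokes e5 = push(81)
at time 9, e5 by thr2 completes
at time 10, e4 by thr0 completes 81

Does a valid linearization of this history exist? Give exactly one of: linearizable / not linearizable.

linearizable

witness order: e1, e2, e3, e5, e4
step 1: e1 pop() → empty — stack <>
step 2: e2 push(93) — stack <93>
step 3: e3 push(22) — stack <93,22>
step 4: e5 push(81) — stack <93,22,81>
step 5: e4 pop() → 81 — stack <93,22>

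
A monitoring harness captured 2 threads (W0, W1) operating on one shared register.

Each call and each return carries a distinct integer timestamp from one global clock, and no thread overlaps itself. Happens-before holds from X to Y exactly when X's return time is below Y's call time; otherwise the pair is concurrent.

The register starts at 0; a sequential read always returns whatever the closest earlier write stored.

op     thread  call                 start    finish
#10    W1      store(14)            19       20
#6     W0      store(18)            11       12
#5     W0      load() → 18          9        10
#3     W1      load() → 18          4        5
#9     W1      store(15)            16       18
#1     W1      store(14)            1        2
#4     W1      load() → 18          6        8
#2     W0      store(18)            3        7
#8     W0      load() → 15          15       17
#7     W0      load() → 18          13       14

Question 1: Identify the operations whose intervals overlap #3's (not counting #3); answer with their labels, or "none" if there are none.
#2

#3 spans [4,5]; an op avoiding the whole window 4..5 is ordered, any other is concurrent
#1 [1,2]: before
#2 [3,7]: concurrent
#4 [6,8]: after
#5 [9,10]: after
#6 [11,12]: after
#7 [13,14]: after
#8 [15,17]: after
#9 [16,18]: after
#10 [19,20]: after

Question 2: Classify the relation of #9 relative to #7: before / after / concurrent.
after

#9 spans [16,18], #7 spans [13,14]
resp(#7)=14 < inv(#9)=16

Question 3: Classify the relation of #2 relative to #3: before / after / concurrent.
concurrent

#2 spans [3,7], #3 spans [4,5]
the intervals overlap in both directions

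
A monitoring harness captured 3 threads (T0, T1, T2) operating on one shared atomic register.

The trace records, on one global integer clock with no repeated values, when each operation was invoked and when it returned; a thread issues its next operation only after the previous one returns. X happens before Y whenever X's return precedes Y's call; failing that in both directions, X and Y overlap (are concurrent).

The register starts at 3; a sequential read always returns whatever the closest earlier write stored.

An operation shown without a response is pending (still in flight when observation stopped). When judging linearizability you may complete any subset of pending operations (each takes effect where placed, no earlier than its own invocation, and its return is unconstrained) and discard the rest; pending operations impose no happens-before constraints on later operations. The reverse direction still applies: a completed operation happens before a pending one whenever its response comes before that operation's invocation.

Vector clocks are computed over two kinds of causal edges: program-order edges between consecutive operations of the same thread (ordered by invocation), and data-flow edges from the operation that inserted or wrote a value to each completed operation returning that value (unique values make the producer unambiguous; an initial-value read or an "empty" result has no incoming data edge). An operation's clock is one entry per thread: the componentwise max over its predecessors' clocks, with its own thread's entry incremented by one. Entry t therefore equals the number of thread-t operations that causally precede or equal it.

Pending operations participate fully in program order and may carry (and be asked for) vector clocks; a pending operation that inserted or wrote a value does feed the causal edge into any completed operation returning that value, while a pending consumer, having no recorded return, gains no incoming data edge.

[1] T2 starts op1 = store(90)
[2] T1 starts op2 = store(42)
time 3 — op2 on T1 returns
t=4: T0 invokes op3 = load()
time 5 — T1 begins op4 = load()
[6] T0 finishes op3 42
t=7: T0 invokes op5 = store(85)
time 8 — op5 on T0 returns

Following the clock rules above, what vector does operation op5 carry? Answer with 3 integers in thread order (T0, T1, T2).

no predecessors for op1 (invoked 1): T2 increments from zero → (0, 0, 1)
no predecessors for op2 (invoked 2): T1 increments from zero → (0, 1, 0)
merge at op4 (invoked 5): VC(op2)=(0, 1, 0), own-thread bump on T1 → (0, 2, 0)
merge at op3 (invoked 4): VC(op2)=(0, 1, 0), own-thread bump on T0 → (1, 1, 0)
merge at op5 (invoked 7): VC(op3)=(1, 1, 0), own-thread bump on T0 → (2, 1, 0)
target: VC(op5) = (2, 1, 0)

(2, 1, 0)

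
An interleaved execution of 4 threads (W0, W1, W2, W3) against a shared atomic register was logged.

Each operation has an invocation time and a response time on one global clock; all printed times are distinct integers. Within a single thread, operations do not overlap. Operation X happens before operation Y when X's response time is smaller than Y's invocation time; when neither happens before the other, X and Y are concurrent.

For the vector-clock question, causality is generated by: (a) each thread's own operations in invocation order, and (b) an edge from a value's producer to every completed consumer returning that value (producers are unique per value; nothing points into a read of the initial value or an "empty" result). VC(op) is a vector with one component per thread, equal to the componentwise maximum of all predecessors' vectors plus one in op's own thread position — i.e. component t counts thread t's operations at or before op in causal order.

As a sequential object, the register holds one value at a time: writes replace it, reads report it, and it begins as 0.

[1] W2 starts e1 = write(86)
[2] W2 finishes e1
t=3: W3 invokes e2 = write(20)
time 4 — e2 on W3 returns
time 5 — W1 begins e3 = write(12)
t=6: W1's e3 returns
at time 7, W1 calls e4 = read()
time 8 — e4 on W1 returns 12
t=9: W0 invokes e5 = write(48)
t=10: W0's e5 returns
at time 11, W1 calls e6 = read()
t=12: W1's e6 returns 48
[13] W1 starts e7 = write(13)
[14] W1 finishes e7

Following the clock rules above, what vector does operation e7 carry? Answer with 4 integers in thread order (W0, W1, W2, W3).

no predecessors for e2 (invoked 3): W3 increments from zero → (0, 0, 0, 1)
no predecessors for e1 (invoked 1): W2 increments from zero → (0, 0, 1, 0)
no predecessors for e3 (invoked 5): W1 increments from zero → (0, 1, 0, 0)
no predecessors for e5 (invoked 9): W0 increments from zero → (1, 0, 0, 0)
VC(e4, invoked at 7): max of VC(e3)=(0, 1, 0, 0), then +1 on thread W1 → (0, 2, 0, 0)
VC(e6, invoked at 11): max of VC(e4)=(0, 2, 0, 0), VC(e5)=(1, 0, 0, 0), then +1 on thread W1 → (1, 3, 0, 0)
VC(e7, invoked at 13): max of VC(e6)=(1, 3, 0, 0), then +1 on thread W1 → (1, 4, 0, 0)
target: VC(e7) = (1, 4, 0, 0)

(1, 4, 0, 0)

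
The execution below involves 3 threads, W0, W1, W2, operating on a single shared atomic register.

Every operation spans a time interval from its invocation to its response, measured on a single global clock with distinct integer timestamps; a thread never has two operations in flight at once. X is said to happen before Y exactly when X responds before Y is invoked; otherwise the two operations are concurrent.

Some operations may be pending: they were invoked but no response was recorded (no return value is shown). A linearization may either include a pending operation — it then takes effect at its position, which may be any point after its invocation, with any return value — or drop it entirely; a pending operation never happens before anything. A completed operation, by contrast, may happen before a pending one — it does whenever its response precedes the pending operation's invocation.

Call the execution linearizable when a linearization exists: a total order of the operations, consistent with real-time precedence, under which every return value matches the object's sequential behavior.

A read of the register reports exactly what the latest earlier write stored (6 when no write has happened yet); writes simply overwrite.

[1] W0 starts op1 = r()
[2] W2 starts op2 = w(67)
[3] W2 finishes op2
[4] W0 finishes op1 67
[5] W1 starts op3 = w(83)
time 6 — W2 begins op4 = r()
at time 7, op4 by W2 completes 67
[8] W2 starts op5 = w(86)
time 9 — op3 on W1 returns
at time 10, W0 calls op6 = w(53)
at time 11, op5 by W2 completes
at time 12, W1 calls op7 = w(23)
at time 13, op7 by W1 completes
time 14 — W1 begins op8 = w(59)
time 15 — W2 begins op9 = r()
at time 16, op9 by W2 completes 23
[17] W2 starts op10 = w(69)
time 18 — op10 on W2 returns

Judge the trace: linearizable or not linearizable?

a witness: op2, op1, op4, op3, op5, op6, op7, op9, op8, op10
after step 1 (op2 w(67)): value 67
after step 2 (op1 r() → 67): value 67
after step 3 (op4 r() → 67): value 67
after step 4 (op3 w(83)): value 83
after step 5 (op5 w(86)): value 86
after step 6 (op6 w(53) (pending, included)): value 53
after step 7 (op7 w(23)): value 23
after step 8 (op9 r() → 23): value 23
after step 9 (op8 w(59) (pending, included)): value 59
after step 10 (op10 w(69)): value 69

linearizable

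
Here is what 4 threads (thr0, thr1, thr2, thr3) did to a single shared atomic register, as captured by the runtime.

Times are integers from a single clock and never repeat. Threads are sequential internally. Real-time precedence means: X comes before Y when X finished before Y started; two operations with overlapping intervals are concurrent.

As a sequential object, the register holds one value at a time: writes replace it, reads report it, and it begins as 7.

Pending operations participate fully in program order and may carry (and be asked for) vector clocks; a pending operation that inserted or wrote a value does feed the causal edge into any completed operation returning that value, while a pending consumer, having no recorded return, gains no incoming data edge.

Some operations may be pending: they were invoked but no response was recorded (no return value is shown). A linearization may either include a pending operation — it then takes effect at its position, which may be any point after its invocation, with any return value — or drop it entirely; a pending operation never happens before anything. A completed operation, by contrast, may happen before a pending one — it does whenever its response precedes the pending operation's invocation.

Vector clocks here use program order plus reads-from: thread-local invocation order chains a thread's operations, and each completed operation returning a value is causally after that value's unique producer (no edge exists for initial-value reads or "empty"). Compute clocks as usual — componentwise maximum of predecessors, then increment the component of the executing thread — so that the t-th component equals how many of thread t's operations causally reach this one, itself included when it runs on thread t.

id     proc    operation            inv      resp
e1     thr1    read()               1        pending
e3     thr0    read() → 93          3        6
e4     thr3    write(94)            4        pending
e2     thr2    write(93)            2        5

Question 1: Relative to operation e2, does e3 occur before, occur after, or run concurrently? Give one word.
Answer: concurrent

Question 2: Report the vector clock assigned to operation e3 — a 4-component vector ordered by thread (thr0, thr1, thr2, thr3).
Answer: (1, 0, 1, 0)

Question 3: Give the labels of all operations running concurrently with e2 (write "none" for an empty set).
Answer: e1, e3, e4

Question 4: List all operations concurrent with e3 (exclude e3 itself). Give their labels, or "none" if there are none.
Answer: e1, e2, e4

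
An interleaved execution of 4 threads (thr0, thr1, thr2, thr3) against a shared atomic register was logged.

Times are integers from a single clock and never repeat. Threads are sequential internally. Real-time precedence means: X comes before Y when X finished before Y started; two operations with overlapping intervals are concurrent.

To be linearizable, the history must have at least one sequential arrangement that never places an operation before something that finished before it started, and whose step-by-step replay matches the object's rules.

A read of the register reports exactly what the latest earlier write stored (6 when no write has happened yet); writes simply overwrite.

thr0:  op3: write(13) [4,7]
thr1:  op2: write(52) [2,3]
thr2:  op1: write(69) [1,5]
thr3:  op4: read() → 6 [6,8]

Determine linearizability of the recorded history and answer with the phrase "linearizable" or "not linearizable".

the violation lands at event 8, op4's response at time 8: events 1..7 linearize, events 1..8 do not
checked exhaustively: 5 real-time-consistent orders of 4 completed operations, zero legal atomic register replays
take op1, op2, op3, op4: step 4 already fails, because op4 read() → 6 cannot occur there
take op1, op2, op4, op3: step 3 already fails, because op4 read() → 6 cannot occur there

not linearizable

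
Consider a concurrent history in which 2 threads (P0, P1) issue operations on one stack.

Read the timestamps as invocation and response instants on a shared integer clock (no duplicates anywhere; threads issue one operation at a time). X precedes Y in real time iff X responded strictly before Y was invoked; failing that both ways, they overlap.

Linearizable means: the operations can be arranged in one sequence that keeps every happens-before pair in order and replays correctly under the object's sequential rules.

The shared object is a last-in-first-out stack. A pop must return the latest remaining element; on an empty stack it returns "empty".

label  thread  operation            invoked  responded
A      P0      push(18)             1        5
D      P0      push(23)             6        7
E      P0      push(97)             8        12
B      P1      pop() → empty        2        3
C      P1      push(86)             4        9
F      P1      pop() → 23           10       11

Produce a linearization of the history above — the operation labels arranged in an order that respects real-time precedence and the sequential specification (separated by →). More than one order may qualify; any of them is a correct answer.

B → A → C → D → F → E

after step 1 (B pop() → empty): stack <>
after step 2 (A push(18)): stack <18>
after step 3 (C push(86)): stack <18,86>
after step 4 (D push(23)): stack <18,86,23>
after step 5 (F pop() → 23): stack <18,86>
after step 6 (E push(97)): stack <18,86,97>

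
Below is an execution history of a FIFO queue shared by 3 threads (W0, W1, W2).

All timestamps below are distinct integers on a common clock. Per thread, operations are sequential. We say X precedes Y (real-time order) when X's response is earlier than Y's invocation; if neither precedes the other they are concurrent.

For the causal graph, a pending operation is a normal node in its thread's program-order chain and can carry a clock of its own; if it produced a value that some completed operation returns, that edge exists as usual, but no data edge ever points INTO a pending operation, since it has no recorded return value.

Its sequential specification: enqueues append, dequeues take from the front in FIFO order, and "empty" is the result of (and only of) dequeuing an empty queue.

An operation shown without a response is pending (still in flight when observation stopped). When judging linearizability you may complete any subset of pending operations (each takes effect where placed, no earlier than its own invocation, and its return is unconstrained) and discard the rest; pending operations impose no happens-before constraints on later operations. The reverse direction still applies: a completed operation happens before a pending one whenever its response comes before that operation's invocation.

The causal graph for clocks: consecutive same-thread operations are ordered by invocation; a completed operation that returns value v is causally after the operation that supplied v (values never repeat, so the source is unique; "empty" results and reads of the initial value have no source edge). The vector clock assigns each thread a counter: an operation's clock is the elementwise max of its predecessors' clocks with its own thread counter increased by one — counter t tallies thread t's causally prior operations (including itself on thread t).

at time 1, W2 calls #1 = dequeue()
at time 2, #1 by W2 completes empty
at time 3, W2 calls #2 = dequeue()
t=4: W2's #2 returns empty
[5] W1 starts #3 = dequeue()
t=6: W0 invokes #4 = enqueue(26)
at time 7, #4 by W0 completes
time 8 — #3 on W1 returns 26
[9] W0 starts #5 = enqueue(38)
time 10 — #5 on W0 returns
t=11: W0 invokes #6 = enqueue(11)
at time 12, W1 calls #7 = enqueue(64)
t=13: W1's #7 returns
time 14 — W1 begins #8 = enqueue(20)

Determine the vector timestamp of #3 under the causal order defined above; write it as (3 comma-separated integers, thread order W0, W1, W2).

invoked at 1, #1 has no predecessors; its own W2 bump gives (0, 0, 1)
invoked at 6, #4 has no predecessors; its own W0 bump gives (1, 0, 0)
VC(#2, invoked at 3): max of VC(#1)=(0, 0, 1), then +1 on thread W2 → (0, 0, 2)
VC(#3, invoked at 5): max of VC(#4)=(1, 0, 0), then +1 on thread W1 → (1, 1, 0)
VC(#5, invoked at 9): max of VC(#4)=(1, 0, 0), then +1 on thread W0 → (2, 0, 0)
VC(#7, invoked at 12): max of VC(#3)=(1, 1, 0), then +1 on thread W1 → (1, 2, 0)
VC(#6, invoked at 11): max of VC(#5)=(2, 0, 0), then +1 on thread W0 → (3, 0, 0)
VC(#8, invoked at 14): max of VC(#7)=(1, 2, 0), then +1 on thread W1 → (1, 3, 0)
target: VC(#3) = (1, 1, 0)

(1, 1, 0)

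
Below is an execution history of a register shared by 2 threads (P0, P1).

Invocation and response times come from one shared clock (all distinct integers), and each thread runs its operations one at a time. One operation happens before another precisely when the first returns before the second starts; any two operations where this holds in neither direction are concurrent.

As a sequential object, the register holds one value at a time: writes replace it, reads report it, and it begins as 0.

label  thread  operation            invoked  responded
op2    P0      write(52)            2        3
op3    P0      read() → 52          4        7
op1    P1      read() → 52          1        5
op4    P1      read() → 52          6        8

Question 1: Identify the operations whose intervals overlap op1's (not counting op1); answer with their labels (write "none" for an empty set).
op2, op3

op1 spans [1,5]: anything still running between times 1 and 5 counts as concurrent
op2 [2,3]: concurrent
op3 [4,7]: concurrent
op4 [6,8]: after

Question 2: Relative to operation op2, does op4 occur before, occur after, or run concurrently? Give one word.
after

op4 spans [6,8], op2 spans [2,3]
resp(op2)=3 < inv(op4)=6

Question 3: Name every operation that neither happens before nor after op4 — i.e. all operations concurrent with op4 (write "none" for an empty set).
op3

op4 spans [6,8]; an op avoiding the whole window 6..8 is ordered, any other is concurrent
op1 [1,5]: before
op2 [2,3]: before
op3 [4,7]: concurrent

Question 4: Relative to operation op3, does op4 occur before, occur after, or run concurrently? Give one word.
concurrent

op4 spans [6,8], op3 spans [4,7]
the intervals overlap in both directions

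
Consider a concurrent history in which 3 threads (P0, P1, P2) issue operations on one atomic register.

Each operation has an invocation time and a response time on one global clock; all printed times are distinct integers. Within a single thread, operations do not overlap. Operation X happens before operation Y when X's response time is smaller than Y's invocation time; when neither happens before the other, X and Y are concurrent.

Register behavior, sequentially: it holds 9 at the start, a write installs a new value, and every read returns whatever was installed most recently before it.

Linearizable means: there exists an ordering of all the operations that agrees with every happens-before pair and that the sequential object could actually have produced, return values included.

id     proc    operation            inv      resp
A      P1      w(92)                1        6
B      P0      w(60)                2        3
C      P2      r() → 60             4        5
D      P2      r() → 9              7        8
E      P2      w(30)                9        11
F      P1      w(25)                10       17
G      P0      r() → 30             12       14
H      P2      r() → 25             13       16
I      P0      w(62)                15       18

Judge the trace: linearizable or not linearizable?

cut after 7 events: linearizable; cut after 8 events (D responds, time 8): not linearizable
3 orders of the 4 completed atomic register ops respect real time; none is legal
one such order, A, B, C, D, breaks at step 4 where D r() → 9 is illegal
one such order, B, A, C, D, breaks at step 3 where C r() → 60 is illegal

not linearizable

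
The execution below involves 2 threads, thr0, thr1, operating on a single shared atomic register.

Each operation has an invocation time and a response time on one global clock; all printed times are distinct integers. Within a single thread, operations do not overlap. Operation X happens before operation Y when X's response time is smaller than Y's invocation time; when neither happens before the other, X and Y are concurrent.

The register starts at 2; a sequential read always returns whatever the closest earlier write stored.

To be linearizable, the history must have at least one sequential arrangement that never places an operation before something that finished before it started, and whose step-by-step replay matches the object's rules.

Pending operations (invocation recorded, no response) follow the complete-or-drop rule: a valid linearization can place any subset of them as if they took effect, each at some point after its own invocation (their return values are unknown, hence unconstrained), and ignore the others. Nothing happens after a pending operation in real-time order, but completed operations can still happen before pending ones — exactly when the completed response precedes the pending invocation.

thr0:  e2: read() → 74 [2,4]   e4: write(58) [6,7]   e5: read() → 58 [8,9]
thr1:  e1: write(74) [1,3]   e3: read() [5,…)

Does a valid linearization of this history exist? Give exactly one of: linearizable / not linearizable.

one valid linearization: e1, e2, e3, e4, e5
1. e1 write(74), leaving value 74
2. e2 read() → 74, leaving value 74
3. e3 read() (pending, included), leaving value 74
4. e4 write(58), leaving value 58
5. e5 read() → 58, leaving value 58

linearizable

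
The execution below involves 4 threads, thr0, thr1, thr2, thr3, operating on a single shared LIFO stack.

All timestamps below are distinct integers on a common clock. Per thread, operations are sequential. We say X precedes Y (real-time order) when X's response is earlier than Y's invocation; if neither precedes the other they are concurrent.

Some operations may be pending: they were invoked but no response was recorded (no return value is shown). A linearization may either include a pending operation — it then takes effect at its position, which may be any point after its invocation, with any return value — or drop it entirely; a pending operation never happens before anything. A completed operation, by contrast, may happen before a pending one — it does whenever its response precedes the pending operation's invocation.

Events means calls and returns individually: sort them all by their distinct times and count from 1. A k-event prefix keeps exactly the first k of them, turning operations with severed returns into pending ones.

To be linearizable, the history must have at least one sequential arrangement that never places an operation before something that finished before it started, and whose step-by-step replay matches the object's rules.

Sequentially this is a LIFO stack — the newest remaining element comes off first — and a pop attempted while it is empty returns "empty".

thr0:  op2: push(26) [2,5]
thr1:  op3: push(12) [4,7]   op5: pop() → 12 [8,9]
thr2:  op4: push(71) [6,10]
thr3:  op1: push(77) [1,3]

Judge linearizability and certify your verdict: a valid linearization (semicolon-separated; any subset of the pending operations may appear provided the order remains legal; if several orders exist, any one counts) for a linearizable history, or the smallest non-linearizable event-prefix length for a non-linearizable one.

step 1: op1 push(77) — stack <77>
step 2: op2 push(26) — stack <77,26>
step 3: op3 push(12) — stack <77,26,12>
step 4: op5 pop() → 12 — stack <77,26>
step 5: op4 push(71) — stack <77,26,71>

linearizable — witness: op1; op2; op3; op5; op4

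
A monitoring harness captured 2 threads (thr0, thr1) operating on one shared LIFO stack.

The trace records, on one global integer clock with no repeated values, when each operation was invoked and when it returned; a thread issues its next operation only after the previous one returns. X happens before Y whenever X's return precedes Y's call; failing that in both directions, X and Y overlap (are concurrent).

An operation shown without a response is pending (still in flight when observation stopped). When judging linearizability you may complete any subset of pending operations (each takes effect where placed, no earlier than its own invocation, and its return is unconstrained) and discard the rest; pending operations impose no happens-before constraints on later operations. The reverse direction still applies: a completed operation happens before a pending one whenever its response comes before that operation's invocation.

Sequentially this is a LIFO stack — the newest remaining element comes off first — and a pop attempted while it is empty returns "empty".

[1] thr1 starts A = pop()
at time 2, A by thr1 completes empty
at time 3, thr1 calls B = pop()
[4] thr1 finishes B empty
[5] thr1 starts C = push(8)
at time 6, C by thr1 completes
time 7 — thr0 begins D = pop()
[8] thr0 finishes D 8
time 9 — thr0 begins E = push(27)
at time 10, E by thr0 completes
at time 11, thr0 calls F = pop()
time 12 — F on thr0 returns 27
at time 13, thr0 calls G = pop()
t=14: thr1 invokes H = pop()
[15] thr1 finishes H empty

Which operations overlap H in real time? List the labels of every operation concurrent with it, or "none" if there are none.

H runs from 14 to 15; window-overlapping ops are concurrent
A [1,2]: before
B [3,4]: before
C [5,6]: before
D [7,8]: before
E [9,10]: before
F [11,12]: before
G [13,…): concurrent

G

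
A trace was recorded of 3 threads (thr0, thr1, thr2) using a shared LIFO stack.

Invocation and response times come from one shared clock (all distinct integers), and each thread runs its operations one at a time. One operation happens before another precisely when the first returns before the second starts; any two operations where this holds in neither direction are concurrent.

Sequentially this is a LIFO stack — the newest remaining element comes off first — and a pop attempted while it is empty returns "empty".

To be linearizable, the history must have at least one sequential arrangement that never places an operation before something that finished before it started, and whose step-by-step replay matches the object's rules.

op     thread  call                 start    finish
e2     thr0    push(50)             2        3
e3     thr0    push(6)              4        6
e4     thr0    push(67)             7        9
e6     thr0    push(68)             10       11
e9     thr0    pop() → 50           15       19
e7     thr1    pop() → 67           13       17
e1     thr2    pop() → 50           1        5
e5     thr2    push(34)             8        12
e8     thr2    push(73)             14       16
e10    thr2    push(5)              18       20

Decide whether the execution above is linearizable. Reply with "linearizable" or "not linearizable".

events 1..18 are fine; event 19 — the response of e9 at time 19 — makes the prefix non-linearizable
checked exhaustively: 54 real-time-consistent orders of 9 completed operations, zero legal LIFO stack replays
every completion of the 1 pending operation (e10) was checked; none linearizes
for example e1, e2, e3, e4, e5, e6, e7, e8, e9 (pending dropped) fails at step 1: e1 pop() → 50 is not legal there
for example e1, e2, e3, e4, e5, e6, e7, e9, e8 (pending dropped) fails at step 1: e1 pop() → 50 is not legal there

not linearizable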